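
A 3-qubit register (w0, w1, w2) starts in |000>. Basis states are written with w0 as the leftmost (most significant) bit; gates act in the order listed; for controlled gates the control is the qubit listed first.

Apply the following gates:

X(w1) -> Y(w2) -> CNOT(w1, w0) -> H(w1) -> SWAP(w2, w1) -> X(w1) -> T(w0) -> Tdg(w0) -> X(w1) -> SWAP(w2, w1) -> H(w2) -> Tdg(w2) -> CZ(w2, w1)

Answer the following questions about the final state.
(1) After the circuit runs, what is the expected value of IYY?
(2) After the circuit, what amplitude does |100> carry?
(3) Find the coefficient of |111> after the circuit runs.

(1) In the final state, IYY has expectation sqrt(2)/2. Key observation: the block from step 5 through step 10 cancels to the identity and can be dropped.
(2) The amplitude on |100> is I/2.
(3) The final state's coefficient on |111> equals -exp(I*pi/4)/2.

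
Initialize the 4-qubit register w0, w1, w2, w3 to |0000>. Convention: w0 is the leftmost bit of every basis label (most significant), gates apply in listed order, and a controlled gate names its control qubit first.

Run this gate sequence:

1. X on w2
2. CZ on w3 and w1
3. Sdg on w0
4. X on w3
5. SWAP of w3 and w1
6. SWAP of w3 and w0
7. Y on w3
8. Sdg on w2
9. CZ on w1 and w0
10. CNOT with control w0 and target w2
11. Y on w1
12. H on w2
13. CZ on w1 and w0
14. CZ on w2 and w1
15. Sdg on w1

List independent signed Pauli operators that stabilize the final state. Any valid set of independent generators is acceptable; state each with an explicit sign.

One valid set of independent stabilizer generators is -IIXI, +ZIII, +IZII, -IIIZ (any independent generating set of the same group is equally correct).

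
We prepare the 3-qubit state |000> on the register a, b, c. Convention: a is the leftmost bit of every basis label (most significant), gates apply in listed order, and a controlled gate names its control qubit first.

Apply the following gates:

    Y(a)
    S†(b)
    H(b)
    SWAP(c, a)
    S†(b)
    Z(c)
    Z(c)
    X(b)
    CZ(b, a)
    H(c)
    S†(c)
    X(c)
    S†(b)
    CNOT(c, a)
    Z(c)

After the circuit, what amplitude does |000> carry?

The amplitude on |000> is I/2.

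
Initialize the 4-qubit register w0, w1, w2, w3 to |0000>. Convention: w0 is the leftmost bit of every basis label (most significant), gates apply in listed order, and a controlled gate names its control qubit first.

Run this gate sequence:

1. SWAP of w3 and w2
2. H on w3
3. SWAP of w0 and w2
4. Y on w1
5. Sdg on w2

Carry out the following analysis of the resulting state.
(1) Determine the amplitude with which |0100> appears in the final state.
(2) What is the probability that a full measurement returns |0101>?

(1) |0100> carries amplitude sqrt(2)*I/2 in the final state.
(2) A full measurement returns |0101> with probability 1/2.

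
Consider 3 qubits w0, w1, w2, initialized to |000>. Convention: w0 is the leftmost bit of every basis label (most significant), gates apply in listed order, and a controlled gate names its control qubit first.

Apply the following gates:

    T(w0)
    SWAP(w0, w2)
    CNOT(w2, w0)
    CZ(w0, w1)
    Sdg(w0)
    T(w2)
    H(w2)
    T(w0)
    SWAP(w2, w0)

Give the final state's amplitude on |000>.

The amplitude on |000> is sqrt(2)/2.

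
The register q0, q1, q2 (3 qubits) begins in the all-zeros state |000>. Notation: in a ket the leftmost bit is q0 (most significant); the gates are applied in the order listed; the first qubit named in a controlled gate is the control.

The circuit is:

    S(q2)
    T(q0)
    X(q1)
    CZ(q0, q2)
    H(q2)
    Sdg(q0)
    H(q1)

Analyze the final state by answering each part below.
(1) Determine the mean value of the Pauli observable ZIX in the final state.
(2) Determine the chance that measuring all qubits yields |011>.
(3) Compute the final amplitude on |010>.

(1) The expectation value of ZIX is 1.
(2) Outcome |011> occurs with probability 1/4.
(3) |010> carries amplitude -1/2 in the final state.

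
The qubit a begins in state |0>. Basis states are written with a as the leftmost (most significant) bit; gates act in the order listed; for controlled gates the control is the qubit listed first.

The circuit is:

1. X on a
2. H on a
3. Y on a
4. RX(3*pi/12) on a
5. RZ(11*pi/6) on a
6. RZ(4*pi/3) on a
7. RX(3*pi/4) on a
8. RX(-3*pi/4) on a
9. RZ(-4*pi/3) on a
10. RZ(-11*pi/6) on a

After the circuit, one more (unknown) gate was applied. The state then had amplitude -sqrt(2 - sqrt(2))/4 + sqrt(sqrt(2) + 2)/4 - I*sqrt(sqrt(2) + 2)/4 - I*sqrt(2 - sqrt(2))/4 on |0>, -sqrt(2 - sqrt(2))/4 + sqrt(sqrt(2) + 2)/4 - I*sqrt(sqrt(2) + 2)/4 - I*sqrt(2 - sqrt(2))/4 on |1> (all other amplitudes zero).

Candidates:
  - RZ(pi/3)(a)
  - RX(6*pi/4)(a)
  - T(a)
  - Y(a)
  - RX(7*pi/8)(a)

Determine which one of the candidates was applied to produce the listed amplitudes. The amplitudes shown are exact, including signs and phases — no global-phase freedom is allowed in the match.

The unique candidate consistent with the amplitudes is RX(6*pi/4)(a). Key observation: steps 5-10 multiply out to the identity, so the circuit reduces to the remaining gates.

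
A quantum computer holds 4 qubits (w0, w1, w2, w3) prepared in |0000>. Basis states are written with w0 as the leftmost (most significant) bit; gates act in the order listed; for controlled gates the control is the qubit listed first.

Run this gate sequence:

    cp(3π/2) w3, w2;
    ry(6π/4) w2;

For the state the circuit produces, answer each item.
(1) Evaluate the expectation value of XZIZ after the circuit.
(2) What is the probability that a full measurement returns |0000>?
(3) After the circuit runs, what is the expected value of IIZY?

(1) The observable XZIZ averages to 0.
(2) Outcome |0000> occurs with probability 1/2.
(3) The expectation value of IIZY is 0.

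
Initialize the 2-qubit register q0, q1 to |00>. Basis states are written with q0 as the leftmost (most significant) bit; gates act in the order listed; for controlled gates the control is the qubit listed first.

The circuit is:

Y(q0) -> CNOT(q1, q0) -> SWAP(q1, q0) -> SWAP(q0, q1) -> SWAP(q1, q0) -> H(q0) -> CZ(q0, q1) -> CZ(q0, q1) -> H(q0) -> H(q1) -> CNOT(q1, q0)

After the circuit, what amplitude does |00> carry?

The final state's coefficient on |00> equals sqrt(2)*I/2. Key observation: gates 6-9 undo each other exactly, leaving only the rest of the circuit to track.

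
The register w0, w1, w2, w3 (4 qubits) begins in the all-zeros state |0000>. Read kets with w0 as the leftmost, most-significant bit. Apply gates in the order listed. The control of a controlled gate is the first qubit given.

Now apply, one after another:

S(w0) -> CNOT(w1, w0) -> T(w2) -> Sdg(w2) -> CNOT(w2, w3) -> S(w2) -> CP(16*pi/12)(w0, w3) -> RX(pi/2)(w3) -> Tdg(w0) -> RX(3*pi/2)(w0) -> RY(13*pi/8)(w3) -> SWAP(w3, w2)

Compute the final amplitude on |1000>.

The final state's coefficient on |1000> equals sin(3*pi/16)/2 + I*cos(3*pi/16)/2.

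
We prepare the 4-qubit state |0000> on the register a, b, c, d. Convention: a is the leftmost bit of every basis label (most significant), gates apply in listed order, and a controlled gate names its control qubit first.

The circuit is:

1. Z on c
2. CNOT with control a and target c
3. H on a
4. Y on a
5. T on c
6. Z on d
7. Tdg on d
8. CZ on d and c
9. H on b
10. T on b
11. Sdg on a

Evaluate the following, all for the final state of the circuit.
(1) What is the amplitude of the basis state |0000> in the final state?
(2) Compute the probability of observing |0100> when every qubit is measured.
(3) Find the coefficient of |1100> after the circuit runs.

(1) |0000> carries amplitude -I/2 in the final state.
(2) The probability of measuring |0100> is 1/4.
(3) The final state's coefficient on |1100> equals exp(I*pi/4)/2.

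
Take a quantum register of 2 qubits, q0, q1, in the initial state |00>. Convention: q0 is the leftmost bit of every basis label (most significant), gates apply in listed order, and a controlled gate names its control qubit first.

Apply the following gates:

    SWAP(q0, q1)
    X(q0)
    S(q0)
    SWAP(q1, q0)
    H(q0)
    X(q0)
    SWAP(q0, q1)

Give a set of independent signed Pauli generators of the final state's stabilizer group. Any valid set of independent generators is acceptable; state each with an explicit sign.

One valid set of independent stabilizer generators is +IX, -ZI (any independent generating set of the same group is equally correct).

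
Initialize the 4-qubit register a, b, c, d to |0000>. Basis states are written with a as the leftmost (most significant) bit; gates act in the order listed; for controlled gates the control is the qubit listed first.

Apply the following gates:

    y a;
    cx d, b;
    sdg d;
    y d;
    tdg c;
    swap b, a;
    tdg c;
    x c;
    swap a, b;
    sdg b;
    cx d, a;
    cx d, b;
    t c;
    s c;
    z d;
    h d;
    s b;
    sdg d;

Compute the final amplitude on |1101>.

The amplitude on |1101> is 0.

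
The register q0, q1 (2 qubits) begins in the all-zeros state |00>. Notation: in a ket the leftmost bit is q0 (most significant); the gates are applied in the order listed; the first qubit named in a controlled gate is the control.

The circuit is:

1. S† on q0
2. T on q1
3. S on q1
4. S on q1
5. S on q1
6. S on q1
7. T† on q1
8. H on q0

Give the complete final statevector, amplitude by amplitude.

After the circuit, the state carries amplitude sqrt(2)/2 on |00>, 0 on |01>, sqrt(2)/2 on |10>, 0 on |11>. Key observation: the block from step 3 through step 6 cancels to the identity and can be dropped.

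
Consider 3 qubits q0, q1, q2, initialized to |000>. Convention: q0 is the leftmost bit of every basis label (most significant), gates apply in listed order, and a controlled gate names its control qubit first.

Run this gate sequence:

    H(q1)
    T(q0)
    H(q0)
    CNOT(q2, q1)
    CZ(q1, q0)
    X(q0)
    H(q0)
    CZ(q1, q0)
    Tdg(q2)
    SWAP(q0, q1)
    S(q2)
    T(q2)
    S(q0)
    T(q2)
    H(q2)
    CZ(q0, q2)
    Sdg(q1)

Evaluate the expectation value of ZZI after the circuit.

In the final state, ZZI has expectation 1.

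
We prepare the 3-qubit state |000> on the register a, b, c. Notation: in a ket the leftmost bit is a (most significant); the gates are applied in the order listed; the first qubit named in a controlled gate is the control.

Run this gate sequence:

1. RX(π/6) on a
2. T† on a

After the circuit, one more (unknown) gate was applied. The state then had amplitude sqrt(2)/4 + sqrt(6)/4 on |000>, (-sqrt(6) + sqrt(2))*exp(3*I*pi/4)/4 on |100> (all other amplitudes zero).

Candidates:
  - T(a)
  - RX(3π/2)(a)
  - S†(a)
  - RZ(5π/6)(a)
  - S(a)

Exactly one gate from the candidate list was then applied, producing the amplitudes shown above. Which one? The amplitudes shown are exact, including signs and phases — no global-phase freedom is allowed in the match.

The applied gate was S(a).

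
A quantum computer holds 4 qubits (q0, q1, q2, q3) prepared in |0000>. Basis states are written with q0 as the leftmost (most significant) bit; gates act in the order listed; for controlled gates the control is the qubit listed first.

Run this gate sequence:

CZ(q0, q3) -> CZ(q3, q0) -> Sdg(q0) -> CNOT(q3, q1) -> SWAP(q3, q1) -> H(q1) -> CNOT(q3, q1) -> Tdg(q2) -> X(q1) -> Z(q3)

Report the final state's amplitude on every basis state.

The final amplitudes are sqrt(2)/2 on |0000>, sqrt(2)/2 on |0100>, and 0 on every other basis state.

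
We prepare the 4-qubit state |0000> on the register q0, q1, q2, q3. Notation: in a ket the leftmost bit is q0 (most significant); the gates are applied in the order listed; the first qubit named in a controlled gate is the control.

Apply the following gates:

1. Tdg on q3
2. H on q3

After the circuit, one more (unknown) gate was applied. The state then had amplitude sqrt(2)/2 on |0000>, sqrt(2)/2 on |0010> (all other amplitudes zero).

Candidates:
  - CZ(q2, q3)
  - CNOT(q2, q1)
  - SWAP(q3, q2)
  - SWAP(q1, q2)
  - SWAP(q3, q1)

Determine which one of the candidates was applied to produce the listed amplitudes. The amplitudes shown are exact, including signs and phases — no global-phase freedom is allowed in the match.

The applied gate was SWAP(q3, q2).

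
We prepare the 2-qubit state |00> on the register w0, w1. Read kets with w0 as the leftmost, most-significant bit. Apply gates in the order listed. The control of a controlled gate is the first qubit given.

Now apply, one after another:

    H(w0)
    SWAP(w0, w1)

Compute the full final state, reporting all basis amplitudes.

The final amplitudes are sqrt(2)/2 on |00>, sqrt(2)/2 on |01>, 0 on |10>, 0 on |11>.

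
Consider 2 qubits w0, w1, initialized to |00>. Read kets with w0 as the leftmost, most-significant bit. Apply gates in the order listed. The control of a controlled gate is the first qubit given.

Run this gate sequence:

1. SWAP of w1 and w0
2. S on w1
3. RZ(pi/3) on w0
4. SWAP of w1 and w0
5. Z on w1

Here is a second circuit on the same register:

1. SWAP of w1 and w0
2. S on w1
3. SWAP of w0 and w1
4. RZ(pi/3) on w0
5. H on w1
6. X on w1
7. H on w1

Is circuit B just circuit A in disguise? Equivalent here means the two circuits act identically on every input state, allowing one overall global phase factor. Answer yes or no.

No: there is an input state on which the two circuits produce genuinely different outputs (not merely differing by a phase).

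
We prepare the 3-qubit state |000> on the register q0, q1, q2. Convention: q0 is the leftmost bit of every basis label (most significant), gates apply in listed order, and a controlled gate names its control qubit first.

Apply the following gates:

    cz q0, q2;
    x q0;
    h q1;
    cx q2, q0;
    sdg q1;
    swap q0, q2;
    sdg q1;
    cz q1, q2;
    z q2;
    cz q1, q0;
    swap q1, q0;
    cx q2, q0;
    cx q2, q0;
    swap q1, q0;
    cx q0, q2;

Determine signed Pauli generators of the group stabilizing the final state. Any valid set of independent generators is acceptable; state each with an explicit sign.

One valid set of independent stabilizer generators is +IXI, +ZII, -IIZ (any independent generating set of the same group is equally correct).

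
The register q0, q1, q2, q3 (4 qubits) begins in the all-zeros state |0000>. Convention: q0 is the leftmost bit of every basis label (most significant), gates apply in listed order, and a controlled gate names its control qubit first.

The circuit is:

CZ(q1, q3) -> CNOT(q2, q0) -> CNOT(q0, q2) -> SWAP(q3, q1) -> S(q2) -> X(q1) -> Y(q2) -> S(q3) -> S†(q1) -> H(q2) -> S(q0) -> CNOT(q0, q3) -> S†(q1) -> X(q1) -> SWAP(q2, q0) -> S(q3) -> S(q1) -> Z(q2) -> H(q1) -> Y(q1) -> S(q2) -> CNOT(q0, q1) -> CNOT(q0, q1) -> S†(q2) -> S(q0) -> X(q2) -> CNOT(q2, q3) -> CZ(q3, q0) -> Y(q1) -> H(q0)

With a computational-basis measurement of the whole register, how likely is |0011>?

The probability of measuring |0011> is 1/4.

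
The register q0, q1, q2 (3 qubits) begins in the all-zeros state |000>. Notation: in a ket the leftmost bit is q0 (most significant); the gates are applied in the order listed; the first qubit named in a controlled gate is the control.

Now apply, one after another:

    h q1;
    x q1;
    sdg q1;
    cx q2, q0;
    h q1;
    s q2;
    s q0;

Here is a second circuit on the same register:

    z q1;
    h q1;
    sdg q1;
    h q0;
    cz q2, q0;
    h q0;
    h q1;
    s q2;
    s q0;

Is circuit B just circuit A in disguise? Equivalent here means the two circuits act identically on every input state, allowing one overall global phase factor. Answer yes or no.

Yes, they are equivalent — the unitaries differ by at most a global phase.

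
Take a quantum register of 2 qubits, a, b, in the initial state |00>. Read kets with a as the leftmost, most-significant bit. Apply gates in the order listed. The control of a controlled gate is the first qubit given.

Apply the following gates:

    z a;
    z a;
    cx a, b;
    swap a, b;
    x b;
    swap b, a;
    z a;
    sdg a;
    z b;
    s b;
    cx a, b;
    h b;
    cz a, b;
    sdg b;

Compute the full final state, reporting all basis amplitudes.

The resulting statevector has amplitude 0 on |00>, 0 on |01>, sqrt(2)*I/2 on |10>, sqrt(2)/2 on |11>.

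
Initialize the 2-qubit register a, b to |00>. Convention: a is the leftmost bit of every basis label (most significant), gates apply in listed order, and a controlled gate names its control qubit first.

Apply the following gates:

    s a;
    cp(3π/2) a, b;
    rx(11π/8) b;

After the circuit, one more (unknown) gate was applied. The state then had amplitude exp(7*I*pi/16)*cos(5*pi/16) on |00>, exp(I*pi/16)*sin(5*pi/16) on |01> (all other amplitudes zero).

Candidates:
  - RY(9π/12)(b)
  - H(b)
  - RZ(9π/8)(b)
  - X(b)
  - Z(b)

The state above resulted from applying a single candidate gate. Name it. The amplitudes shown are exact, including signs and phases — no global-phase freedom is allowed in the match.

The applied gate was RZ(9π/8)(b).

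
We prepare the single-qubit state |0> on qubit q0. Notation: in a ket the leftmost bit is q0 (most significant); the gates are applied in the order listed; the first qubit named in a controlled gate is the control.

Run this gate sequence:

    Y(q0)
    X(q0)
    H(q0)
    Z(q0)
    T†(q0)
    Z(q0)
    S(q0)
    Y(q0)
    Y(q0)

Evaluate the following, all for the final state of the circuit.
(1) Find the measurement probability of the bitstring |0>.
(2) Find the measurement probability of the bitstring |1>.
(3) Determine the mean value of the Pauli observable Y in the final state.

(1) A full measurement returns |0> with probability 1/2.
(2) Outcome |1> occurs with probability 1/2.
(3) The expectation value of Y is sqrt(2)/2.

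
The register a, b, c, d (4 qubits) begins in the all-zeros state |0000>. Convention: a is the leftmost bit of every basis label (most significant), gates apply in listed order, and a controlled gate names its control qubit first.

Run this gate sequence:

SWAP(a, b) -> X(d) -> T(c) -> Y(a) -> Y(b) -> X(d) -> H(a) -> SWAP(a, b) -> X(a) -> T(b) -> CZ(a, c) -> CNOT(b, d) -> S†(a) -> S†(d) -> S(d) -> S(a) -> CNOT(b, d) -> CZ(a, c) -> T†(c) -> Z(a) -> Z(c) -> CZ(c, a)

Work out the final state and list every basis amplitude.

The final amplitudes are -sqrt(2)/2 on |0000>, sqrt(2)*exp(I*pi/4)/2 on |0100>, and 0 on every other basis state. Key observation: gates 11-18 undo each other exactly, leaving only the rest of the circuit to track.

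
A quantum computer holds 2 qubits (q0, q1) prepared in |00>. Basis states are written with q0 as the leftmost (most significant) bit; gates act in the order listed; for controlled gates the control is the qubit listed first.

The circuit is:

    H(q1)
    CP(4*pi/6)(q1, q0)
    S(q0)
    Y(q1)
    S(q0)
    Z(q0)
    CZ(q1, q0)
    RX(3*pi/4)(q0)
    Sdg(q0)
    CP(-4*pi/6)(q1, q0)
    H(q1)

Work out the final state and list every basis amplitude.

After the circuit, the state carries amplitude 0 on |00>, -I*sqrt(2 - sqrt(2))/2 on |01>, sqrt(sqrt(2) + 2)*(exp(5*I*pi/6) + I)/4 on |10>, sqrt(sqrt(2) + 2)*(-exp(5*I*pi/6) + I)/4 on |11>.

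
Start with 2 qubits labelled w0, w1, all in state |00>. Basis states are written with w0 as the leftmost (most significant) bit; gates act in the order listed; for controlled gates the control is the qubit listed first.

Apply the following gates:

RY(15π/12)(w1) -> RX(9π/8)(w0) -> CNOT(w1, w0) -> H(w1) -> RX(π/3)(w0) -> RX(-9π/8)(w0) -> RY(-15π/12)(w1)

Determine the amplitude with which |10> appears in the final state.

The final state's coefficient on |10> equals -sqrt(6)*sin(7*pi/16)**2/8 - sqrt(3)*sin(7*pi/16)**2/8 - sqrt(6)*sqrt(1/2 - sqrt(2)/4)*sqrt(sqrt(2)/4 + 1/2)*sin(7*pi/16)**2/4 - sqrt(6)*cos(7*pi/16)**2/8 - sqrt(3)*cos(7*pi/16)**2/8 - sqrt(6)*sqrt(1/2 - sqrt(2)/4)*sqrt(sqrt(2)/4 + 1/2)*cos(7*pi/16)**2/4 - sqrt(2)*I*sin(7*pi/16)**2/8 - sqrt(2)*I*cos(7*pi/16)**2/8 + I*cos(7*pi/16)**2/8 + sqrt(2)*I*sqrt(1/2 - sqrt(2)/4)*sqrt(sqrt(2)/4 + 1/2)*cos(7*pi/16)**2/4 + I*sin(7*pi/16)**2/8 + sqrt(2)*I*sqrt(1/2 - sqrt(2)/4)*sqrt(sqrt(2)/4 + 1/2)*sin(7*pi/16)**2/4.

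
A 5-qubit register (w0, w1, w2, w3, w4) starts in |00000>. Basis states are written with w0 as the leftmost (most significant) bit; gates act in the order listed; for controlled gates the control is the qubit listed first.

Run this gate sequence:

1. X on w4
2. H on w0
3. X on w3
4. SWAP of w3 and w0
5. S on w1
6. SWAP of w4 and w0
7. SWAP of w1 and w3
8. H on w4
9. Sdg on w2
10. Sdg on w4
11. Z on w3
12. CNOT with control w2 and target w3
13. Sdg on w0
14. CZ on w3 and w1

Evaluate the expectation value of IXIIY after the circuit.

The expectation value of IXIIY is 1.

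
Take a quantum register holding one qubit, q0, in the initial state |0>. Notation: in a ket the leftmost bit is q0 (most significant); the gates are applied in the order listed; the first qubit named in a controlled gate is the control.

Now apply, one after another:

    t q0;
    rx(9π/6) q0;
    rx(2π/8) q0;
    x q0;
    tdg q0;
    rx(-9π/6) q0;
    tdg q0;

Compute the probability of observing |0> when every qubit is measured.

A full measurement returns |0> with probability 1/4.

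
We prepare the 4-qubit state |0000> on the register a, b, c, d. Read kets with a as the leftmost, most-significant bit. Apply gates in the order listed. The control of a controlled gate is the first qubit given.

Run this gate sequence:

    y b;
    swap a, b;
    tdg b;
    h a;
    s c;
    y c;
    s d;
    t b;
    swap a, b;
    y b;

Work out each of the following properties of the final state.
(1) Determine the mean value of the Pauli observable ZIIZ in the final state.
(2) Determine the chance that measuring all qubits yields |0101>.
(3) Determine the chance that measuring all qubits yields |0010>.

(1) In the final state, ZIIZ has expectation 1.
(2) The probability of measuring |0101> is 0.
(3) Outcome |0010> occurs with probability 1/2.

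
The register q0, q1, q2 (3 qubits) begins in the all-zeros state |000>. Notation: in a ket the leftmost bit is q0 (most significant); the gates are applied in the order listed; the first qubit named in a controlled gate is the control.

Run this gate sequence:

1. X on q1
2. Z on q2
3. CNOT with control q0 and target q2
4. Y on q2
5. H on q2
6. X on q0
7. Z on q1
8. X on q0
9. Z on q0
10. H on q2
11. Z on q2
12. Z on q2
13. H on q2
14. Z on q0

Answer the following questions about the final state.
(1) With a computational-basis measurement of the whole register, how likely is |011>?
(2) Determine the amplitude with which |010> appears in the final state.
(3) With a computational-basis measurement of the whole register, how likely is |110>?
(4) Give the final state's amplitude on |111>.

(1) Outcome |011> occurs with probability 1/2. Key observation: the block from step 9 through step 14 cancels to the identity and can be dropped.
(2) The final state's coefficient on |010> equals -sqrt(2)*I/2.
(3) Outcome |110> occurs with probability 0.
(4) The amplitude on |111> is 0.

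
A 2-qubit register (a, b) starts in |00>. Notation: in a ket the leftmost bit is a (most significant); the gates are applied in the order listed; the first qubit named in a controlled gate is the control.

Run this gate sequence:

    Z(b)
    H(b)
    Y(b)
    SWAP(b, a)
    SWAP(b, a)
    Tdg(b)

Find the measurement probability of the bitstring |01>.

Outcome |01> occurs with probability 1/2. Key observation: steps 4-5 multiply out to the identity, so the circuit reduces to the remaining gates.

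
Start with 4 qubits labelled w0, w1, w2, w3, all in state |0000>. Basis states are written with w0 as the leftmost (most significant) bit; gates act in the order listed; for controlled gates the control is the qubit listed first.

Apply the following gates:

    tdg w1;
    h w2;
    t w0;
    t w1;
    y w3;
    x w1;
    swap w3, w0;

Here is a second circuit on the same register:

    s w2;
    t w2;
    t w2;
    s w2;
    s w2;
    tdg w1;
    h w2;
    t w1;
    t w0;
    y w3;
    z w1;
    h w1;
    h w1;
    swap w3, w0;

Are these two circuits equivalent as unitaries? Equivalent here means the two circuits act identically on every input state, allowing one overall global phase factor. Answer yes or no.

No — the two circuits implement different unitaries, even allowing a global phase.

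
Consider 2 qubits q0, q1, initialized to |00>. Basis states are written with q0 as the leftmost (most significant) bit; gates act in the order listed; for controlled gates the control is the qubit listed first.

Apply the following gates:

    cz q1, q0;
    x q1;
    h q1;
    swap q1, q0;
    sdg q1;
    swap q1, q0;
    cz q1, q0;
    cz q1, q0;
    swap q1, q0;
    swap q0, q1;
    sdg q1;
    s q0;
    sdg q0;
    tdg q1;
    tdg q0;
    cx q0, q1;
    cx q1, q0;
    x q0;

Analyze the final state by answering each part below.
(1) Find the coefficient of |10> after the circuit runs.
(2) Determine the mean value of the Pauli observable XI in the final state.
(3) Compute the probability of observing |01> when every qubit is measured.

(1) |10> carries amplitude sqrt(2)/2 in the final state. Key observation: the block from step 6 through step 9 cancels to the identity and can be dropped.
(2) The observable XI averages to 0.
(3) A full measurement returns |01> with probability 1/2.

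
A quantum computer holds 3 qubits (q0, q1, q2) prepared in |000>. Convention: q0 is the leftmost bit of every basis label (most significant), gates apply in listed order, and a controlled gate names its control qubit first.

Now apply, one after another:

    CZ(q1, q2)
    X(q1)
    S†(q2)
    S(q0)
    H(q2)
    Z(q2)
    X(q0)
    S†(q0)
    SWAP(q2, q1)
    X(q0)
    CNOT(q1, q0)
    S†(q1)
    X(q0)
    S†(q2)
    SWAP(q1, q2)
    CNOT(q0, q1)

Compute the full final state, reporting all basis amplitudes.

The final amplitudes are -sqrt(2)*I/2 on |011>, -sqrt(2)/2 on |100>, and 0 on every other basis state.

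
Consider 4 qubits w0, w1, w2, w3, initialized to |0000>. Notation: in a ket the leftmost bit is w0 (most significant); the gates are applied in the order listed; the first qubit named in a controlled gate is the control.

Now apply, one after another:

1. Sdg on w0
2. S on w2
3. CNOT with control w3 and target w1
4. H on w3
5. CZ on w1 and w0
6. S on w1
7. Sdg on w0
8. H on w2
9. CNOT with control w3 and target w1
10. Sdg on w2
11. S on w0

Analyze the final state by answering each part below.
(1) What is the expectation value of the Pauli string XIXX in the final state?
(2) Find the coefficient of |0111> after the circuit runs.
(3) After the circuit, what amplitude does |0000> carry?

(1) The expectation value of XIXX is 0.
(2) |0111> carries amplitude -I/2 in the final state.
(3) The amplitude on |0000> is 1/2.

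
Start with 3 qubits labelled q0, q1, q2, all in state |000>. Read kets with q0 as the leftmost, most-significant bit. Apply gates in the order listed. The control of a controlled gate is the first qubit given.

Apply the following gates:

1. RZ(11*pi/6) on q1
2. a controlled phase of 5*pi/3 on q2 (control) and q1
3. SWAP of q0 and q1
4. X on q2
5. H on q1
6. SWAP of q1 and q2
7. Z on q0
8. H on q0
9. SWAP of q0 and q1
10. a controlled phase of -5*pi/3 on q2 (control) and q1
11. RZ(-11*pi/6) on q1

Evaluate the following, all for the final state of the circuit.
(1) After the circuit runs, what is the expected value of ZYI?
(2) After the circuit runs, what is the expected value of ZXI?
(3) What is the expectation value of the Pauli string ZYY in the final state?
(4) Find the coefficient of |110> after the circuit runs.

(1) The expectation value of ZYI is -3/4.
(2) In the final state, ZXI has expectation -sqrt(3)/4.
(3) The observable ZYY averages to -sqrt(3)/4.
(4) The amplitude on |110> is exp(I*pi/6)/2.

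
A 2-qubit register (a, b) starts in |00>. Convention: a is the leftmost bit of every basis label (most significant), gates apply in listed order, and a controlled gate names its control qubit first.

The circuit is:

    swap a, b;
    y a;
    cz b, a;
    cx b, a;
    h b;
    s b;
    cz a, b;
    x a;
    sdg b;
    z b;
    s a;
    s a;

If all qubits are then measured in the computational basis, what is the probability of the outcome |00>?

A full measurement returns |00> with probability 1/2.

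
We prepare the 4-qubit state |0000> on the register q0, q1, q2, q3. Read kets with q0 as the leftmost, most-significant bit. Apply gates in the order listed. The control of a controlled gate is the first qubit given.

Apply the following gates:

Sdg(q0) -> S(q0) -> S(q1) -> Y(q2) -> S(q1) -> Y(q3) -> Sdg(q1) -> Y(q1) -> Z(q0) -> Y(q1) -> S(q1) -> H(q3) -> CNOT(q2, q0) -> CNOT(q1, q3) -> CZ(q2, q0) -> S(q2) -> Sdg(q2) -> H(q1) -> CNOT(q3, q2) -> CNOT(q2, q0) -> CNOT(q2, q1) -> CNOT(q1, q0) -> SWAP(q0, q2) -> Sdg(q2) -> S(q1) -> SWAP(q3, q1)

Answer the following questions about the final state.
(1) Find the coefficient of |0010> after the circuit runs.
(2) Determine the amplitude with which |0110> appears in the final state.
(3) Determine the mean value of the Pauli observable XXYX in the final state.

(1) The amplitude on |0010> is 0.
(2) The final state's coefficient on |0110> equals I/2.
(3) The observable XXYX averages to 0.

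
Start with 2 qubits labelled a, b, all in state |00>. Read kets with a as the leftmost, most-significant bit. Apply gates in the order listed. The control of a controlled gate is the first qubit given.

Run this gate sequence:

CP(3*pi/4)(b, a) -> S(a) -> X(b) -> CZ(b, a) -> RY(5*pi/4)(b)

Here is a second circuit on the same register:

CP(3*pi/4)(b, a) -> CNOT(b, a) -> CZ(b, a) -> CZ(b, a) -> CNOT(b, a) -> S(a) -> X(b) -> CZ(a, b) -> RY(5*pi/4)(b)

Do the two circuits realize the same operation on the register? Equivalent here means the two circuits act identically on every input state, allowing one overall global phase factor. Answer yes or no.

Yes: on every input state the two circuits agree up to one overall phase factor.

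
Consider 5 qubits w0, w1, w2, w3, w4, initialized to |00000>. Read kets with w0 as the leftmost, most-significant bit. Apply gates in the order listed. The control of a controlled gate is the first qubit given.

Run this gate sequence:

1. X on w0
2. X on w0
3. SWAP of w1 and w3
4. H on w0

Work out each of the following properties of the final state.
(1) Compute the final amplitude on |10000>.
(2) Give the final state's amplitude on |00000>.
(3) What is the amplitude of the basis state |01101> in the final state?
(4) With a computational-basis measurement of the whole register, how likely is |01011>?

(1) |10000> carries amplitude sqrt(2)/2 in the final state. Key observation: steps 1-2 multiply out to the identity, so the circuit reduces to the remaining gates.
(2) |00000> carries amplitude sqrt(2)/2 in the final state.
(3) |01101> carries amplitude 0 in the final state.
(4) The probability of measuring |01011> is 0.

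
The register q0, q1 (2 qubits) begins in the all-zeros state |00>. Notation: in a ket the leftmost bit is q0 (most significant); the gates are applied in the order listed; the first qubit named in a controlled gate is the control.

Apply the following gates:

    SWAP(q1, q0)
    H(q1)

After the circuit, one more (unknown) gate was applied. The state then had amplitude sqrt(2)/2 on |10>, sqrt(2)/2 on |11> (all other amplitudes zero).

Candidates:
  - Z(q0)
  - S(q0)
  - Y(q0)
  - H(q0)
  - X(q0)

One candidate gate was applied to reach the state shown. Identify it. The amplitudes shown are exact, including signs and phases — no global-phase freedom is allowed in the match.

It was X(q0) that produced the state shown.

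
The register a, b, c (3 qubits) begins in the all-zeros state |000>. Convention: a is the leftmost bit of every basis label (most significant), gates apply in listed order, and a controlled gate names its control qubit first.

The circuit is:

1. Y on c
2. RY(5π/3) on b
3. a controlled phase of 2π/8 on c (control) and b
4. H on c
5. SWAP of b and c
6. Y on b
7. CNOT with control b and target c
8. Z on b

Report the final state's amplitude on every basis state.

After the circuit, the state carries amplitude sqrt(6)/4 on |000>, -sqrt(2)*exp(I*pi/4)/4 on |001>, sqrt(2)*exp(I*pi/4)/4 on |010>, -sqrt(6)/4 on |011>, 0 on |100>, 0 on |101>, 0 on |110>, 0 on |111>.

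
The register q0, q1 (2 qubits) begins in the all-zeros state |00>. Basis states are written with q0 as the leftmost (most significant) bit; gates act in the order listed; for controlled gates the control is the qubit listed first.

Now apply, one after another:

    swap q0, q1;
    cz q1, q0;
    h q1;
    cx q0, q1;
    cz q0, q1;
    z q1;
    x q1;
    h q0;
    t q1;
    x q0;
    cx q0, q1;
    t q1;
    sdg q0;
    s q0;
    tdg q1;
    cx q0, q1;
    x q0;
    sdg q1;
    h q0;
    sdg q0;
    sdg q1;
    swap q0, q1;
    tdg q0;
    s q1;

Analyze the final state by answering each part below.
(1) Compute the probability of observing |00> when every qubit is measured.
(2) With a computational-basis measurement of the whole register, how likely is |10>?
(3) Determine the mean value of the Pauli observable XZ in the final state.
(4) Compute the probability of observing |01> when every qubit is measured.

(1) Outcome |00> occurs with probability 1/2.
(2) Outcome |10> occurs with probability 1/2.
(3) In the final state, XZ has expectation 1.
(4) Outcome |01> occurs with probability 0.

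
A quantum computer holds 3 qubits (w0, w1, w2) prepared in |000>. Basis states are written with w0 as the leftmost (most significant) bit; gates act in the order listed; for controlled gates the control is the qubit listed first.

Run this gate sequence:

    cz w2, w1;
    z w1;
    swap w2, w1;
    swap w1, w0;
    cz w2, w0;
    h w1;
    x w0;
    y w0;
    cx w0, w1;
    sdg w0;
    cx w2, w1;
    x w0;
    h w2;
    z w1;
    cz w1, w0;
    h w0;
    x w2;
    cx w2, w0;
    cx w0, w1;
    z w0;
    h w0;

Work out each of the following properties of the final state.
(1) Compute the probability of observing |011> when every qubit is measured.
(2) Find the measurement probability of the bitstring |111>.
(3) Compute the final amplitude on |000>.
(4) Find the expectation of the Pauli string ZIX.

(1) The probability of measuring |011> is 1/4.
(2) A full measurement returns |111> with probability 0.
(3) The final state's coefficient on |000> equals -I/2.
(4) In the final state, ZIX has expectation -1.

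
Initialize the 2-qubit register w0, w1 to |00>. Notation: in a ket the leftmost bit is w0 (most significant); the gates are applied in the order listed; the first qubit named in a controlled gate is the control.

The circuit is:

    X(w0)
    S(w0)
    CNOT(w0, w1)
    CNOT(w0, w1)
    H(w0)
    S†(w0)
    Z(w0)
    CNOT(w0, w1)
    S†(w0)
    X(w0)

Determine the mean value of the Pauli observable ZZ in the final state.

In the final state, ZZ has expectation -1.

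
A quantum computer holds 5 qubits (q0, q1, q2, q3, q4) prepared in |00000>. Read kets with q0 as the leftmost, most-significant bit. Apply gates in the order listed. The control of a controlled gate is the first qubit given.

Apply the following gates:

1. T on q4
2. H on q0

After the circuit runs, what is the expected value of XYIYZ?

In the final state, XYIYZ has expectation 0.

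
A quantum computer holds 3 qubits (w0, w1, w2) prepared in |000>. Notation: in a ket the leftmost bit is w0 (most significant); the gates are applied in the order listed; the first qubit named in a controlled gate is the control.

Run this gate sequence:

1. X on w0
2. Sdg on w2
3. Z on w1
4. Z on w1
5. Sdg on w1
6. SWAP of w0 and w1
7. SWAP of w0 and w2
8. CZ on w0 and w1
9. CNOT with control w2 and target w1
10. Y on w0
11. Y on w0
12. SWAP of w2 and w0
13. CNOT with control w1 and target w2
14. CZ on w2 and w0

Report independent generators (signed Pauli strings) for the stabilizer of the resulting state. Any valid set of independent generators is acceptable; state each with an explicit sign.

One valid set of independent stabilizer generators is +ZII, -IZI, -IIZ (any independent generating set of the same group is equally correct).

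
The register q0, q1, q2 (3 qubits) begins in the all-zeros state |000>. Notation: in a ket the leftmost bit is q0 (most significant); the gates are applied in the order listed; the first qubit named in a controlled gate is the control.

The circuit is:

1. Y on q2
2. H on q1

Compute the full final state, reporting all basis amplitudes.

The final amplitudes are sqrt(2)*I/2 on |001>, sqrt(2)*I/2 on |011>, and 0 on every other basis state.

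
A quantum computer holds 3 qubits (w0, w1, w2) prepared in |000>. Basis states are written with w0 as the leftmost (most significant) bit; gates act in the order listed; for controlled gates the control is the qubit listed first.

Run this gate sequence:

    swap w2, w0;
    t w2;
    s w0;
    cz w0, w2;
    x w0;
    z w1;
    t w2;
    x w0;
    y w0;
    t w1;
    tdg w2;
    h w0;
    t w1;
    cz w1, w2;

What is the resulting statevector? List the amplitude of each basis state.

The final amplitudes are sqrt(2)*I/2 on |000>, -sqrt(2)*I/2 on |100>, and 0 on every other basis state.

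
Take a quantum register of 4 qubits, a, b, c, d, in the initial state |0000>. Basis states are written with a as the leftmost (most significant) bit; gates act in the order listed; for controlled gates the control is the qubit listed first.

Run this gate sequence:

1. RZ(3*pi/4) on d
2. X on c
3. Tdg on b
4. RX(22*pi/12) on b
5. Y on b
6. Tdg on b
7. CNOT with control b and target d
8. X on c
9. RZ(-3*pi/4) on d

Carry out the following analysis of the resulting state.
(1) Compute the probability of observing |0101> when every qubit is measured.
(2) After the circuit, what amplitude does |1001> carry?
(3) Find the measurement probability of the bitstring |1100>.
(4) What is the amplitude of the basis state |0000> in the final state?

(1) Outcome |0101> occurs with probability sqrt(3)/4 + 1/2.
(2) The final state's coefficient on |1001> equals 0.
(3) Outcome |1100> occurs with probability 0.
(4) The final state's coefficient on |0000> equals -sqrt(6)/4 + sqrt(2)/4.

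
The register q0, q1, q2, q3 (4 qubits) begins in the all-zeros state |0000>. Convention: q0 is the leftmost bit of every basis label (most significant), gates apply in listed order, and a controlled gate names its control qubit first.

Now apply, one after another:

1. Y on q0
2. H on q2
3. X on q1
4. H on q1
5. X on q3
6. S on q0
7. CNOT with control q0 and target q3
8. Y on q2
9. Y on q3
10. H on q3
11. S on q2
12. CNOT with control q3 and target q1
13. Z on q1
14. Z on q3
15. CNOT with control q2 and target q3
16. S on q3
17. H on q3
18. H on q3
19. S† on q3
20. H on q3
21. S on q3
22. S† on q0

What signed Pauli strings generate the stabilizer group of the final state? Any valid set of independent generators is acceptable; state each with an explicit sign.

One valid set of independent stabilizer generators is +IXII, +IIYI, -ZIII, -IIIZ (any independent generating set of the same group is equally correct). Key observation: steps 16-19 multiply out to the identity, so the circuit reduces to the remaining gates.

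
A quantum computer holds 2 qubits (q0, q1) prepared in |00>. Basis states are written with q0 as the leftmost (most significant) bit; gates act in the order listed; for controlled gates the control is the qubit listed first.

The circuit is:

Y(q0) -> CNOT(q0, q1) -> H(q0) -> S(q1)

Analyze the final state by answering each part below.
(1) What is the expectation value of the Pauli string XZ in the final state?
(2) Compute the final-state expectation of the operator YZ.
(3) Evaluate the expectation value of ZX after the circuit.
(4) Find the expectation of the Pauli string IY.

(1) The expectation value of XZ is 1.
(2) The expectation value of YZ is 0.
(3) The expectation value of ZX is 0.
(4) The expectation value of IY is 0.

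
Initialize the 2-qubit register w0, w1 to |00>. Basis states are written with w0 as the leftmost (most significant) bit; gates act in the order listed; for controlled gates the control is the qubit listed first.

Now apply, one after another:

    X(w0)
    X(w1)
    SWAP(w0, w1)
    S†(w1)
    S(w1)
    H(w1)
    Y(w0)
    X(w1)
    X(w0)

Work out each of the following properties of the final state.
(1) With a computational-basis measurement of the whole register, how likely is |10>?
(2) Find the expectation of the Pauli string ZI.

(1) A full measurement returns |10> with probability 1/2.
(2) In the final state, ZI has expectation -1.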